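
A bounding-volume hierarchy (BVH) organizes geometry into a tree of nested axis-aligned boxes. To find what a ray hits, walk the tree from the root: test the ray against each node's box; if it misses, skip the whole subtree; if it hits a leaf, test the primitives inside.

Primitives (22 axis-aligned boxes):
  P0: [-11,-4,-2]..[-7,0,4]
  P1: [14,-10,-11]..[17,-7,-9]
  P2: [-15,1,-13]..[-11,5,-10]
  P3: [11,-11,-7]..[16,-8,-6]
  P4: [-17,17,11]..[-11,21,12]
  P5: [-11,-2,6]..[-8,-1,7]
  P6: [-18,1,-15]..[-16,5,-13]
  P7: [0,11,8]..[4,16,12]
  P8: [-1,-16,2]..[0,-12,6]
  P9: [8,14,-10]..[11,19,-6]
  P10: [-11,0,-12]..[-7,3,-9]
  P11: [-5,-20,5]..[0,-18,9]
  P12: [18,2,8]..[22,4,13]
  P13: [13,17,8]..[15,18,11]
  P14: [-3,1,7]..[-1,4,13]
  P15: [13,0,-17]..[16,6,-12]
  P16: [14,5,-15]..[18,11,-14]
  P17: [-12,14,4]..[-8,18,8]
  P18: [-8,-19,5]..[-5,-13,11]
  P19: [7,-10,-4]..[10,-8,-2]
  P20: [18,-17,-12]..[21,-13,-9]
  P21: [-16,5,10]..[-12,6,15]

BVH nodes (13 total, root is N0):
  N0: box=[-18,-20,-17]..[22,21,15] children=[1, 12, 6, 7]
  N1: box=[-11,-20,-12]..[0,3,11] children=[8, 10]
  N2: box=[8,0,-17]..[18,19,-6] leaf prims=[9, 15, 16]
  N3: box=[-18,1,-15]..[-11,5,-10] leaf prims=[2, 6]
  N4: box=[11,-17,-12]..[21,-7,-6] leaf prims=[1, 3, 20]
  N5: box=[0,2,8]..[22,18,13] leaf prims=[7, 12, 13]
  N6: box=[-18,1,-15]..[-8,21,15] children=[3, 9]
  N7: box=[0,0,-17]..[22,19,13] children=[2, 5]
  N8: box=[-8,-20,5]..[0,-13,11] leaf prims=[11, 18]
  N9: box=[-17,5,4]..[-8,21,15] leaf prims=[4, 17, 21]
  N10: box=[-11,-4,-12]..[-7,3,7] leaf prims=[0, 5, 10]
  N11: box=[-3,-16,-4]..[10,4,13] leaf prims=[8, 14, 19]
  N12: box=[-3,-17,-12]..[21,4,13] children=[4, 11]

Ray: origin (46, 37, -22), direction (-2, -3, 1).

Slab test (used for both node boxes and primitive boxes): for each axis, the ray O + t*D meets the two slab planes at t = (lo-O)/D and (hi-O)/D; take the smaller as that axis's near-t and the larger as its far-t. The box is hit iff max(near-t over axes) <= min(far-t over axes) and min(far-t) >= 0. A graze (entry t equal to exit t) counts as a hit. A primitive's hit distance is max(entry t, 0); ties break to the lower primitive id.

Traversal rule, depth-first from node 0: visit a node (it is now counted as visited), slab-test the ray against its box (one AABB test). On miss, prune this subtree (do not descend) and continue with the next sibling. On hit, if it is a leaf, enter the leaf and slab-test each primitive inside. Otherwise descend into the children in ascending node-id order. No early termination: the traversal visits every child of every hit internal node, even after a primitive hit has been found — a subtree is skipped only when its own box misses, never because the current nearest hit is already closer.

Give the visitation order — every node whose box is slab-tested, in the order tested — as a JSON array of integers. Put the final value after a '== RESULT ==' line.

Trace the traversal:
N0 x:[12,32] y:[16/3,19] z:[5,37] -> hit [12,19], descend [1, 6, 7, 12]
  N1 x:[23,57/2] y:[34/3,19] z:[10,33] -> miss, prune
  N6 x:[27,32] y:[16/3,12] z:[7,37] -> miss, prune
  N7 x:[12,23] y:[6,37/3] z:[5,35] -> hit [12,37/3], descend [2, 5]
    N2 x:[14,19] y:[6,37/3] z:[5,16] -> miss, prune
    N5 x:[12,23] y:[19/3,35/3] z:[30,35] -> miss, prune
  N12 x:[25/2,49/2] y:[11,18] z:[10,35] -> hit [25/2,18], descend [4, 11]
    N4 x:[25/2,35/2] y:[44/3,18] z:[10,16] -> hit [44/3,16] leaf, test {P1(miss), P3@t=15, P20(miss)}
    N11 x:[18,49/2] y:[11,53/3] z:[18,35] -> miss, prune

Summary -> nodes [0, 1, 6, 7, 2, 5, 12, 4, 11]; box-tests=9; leaf-entries=1; first=P3

== RESULT ==
[0, 1, 6, 7, 2, 5, 12, 4, 11]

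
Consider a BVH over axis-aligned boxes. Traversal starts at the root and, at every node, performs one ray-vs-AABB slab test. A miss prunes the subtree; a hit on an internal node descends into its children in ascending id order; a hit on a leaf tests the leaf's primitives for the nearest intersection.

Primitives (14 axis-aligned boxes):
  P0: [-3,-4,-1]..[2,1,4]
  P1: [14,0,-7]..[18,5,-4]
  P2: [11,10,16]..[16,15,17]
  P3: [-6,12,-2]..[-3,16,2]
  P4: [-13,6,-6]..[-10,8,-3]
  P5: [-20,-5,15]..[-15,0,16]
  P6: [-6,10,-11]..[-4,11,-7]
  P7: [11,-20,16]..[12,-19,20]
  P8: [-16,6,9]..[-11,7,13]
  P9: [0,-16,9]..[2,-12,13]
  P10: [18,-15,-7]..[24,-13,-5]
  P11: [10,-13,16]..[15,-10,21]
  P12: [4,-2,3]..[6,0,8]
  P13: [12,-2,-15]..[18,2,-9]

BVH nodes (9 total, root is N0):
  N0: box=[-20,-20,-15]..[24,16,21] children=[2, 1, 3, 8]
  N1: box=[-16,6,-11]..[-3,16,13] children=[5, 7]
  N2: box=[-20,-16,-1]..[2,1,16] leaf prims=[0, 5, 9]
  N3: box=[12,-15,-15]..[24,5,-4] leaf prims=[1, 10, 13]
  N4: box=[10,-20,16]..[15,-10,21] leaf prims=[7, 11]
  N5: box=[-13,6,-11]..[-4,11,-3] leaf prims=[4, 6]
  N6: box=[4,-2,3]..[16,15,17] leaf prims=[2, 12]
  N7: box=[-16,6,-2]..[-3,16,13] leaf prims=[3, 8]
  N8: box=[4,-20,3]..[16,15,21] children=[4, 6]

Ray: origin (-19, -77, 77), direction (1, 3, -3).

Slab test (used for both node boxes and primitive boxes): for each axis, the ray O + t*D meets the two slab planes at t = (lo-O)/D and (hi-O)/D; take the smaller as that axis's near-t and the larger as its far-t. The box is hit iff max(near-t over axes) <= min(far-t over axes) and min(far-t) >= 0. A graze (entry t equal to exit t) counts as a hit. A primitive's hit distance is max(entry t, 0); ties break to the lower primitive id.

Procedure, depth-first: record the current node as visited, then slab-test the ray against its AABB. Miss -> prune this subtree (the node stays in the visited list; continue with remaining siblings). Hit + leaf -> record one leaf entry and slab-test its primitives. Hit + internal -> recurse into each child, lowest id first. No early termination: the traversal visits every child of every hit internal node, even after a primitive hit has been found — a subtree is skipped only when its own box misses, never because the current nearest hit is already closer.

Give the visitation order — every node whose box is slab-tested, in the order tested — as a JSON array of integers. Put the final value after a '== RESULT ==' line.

Walk:
N0 x:[-1,43] y:[19,31] z:[56/3,92/3] -> hit [19,92/3], descend [1, 2, 3, 8]
  N1 x:[3,16] y:[83/3,31] z:[64/3,88/3] -> miss, prune
  N2 x:[-1,21] y:[61/3,26] z:[61/3,26] -> hit [61/3,21] leaf, test {P0(miss), P5(miss), P9(miss)}
  N3 x:[31,43] y:[62/3,82/3] z:[27,92/3] -> miss, prune
  N8 x:[23,35] y:[19,92/3] z:[56/3,74/3] -> hit [23,74/3], descend [4, 6]
    N4 x:[29,34] y:[19,67/3] z:[56/3,61/3] -> miss, prune
    N6 x:[23,35] y:[25,92/3] z:[20,74/3] -> miss, prune

7 AABB tests over nodes [0, 1, 2, 3, 8, 4, 6]; 1 leaf entered; closest miss.

== RESULT ==
[0, 1, 2, 3, 8, 4, 6]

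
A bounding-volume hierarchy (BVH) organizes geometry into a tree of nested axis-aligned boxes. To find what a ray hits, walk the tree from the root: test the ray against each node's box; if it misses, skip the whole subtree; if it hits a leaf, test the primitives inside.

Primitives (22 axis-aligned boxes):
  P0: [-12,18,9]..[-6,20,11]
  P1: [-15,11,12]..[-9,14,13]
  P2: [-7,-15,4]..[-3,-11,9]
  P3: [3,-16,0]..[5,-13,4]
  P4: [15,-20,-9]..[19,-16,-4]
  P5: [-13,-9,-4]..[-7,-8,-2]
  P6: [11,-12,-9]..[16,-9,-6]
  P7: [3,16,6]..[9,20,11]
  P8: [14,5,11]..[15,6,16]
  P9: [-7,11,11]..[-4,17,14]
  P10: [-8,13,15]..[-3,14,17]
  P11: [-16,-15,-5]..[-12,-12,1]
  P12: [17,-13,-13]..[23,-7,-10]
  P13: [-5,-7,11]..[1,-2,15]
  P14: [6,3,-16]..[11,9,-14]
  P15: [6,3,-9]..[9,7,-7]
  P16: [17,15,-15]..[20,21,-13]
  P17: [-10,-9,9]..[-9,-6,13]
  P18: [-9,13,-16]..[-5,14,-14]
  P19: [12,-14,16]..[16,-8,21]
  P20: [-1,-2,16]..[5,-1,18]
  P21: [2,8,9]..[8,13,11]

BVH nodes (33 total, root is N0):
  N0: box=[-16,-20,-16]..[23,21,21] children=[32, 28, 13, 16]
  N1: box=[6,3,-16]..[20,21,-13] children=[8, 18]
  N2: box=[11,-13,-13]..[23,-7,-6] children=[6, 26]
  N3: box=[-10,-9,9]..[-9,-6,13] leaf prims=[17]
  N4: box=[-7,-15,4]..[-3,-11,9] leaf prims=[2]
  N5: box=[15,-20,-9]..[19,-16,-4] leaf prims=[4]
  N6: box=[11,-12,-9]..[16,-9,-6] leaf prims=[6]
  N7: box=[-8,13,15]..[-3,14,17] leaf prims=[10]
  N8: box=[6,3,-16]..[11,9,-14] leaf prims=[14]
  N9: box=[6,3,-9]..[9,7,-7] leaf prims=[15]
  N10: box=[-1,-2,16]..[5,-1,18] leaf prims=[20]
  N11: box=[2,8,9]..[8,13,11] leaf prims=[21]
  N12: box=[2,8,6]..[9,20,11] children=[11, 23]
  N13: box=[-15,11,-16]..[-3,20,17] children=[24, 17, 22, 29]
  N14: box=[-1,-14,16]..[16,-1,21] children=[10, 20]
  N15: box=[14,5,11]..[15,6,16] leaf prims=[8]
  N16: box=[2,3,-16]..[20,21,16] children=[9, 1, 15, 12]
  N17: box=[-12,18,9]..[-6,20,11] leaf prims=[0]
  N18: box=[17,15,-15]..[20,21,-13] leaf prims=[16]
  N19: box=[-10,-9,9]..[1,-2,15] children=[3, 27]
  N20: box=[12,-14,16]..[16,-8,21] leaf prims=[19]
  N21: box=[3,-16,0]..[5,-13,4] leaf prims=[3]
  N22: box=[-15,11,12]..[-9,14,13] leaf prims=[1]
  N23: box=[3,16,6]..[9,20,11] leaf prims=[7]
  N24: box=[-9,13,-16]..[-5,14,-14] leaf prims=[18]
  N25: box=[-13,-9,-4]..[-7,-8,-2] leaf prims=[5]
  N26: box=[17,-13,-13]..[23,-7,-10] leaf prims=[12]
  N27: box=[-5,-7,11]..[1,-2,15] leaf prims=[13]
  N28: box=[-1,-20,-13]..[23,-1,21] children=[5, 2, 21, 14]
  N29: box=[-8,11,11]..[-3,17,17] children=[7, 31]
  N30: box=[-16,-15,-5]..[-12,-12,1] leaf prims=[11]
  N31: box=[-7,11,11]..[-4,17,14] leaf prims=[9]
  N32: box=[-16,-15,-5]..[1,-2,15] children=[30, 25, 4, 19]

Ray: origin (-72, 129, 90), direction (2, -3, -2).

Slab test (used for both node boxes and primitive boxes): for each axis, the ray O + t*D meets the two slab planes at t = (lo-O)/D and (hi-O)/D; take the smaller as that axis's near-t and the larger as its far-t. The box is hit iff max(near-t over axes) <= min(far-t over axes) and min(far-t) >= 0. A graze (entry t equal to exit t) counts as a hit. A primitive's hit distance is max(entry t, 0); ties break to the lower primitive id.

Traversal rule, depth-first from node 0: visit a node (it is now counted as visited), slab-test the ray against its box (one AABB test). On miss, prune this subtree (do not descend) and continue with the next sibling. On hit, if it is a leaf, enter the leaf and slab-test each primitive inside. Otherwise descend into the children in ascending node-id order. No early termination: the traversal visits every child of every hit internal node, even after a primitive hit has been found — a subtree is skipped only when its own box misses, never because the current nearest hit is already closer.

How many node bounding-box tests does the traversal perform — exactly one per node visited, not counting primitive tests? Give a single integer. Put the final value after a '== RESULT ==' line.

Traverse from the root:
N0 x:[28,95/2] y:[36,149/3] z:[69/2,53] -> hit [36,95/2], descend [13, 16, 28, 32]
  N13 x:[57/2,69/2] y:[109/3,118/3] z:[73/2,53] -> miss, prune
  N16 x:[37,46] y:[36,42] z:[37,53] -> hit [37,42], descend [1, 9, 12, 15]
    N1 x:[39,46] y:[36,42] z:[103/2,53] -> miss, prune
    N9 x:[39,81/2] y:[122/3,42] z:[97/2,99/2] -> miss, prune
    N12 x:[37,81/2] y:[109/3,121/3] z:[79/2,42] -> hit [79/2,121/3], descend [11, 23]
      N11 x:[37,40] y:[116/3,121/3] z:[79/2,81/2] -> hit [79/2,40] leaf, test {P21@t=79/2}
      N23 x:[75/2,81/2] y:[109/3,113/3] z:[79/2,42] -> miss, prune
    N15 x:[43,87/2] y:[41,124/3] z:[37,79/2] -> miss, prune
  N28 x:[71/2,95/2] y:[130/3,149/3] z:[69/2,103/2] -> hit [130/3,95/2], descend [2, 5, 14, 21]
    N2 x:[83/2,95/2] y:[136/3,142/3] z:[48,103/2] -> miss, prune
    N5 x:[87/2,91/2] y:[145/3,149/3] z:[47,99/2] -> miss, prune
    N14 x:[71/2,44] y:[130/3,143/3] z:[69/2,37] -> miss, prune
    N21 x:[75/2,77/2] y:[142/3,145/3] z:[43,45] -> miss, prune
  N32 x:[28,73/2] y:[131/3,48] z:[75/2,95/2] -> miss, prune

15 AABB tests over nodes [0, 13, 16, 1, 9, 12, 11, 23, 15, 28, 2, 5, 14, 21, 32]; 1 leaf entered; closest P21.

== RESULT ==
15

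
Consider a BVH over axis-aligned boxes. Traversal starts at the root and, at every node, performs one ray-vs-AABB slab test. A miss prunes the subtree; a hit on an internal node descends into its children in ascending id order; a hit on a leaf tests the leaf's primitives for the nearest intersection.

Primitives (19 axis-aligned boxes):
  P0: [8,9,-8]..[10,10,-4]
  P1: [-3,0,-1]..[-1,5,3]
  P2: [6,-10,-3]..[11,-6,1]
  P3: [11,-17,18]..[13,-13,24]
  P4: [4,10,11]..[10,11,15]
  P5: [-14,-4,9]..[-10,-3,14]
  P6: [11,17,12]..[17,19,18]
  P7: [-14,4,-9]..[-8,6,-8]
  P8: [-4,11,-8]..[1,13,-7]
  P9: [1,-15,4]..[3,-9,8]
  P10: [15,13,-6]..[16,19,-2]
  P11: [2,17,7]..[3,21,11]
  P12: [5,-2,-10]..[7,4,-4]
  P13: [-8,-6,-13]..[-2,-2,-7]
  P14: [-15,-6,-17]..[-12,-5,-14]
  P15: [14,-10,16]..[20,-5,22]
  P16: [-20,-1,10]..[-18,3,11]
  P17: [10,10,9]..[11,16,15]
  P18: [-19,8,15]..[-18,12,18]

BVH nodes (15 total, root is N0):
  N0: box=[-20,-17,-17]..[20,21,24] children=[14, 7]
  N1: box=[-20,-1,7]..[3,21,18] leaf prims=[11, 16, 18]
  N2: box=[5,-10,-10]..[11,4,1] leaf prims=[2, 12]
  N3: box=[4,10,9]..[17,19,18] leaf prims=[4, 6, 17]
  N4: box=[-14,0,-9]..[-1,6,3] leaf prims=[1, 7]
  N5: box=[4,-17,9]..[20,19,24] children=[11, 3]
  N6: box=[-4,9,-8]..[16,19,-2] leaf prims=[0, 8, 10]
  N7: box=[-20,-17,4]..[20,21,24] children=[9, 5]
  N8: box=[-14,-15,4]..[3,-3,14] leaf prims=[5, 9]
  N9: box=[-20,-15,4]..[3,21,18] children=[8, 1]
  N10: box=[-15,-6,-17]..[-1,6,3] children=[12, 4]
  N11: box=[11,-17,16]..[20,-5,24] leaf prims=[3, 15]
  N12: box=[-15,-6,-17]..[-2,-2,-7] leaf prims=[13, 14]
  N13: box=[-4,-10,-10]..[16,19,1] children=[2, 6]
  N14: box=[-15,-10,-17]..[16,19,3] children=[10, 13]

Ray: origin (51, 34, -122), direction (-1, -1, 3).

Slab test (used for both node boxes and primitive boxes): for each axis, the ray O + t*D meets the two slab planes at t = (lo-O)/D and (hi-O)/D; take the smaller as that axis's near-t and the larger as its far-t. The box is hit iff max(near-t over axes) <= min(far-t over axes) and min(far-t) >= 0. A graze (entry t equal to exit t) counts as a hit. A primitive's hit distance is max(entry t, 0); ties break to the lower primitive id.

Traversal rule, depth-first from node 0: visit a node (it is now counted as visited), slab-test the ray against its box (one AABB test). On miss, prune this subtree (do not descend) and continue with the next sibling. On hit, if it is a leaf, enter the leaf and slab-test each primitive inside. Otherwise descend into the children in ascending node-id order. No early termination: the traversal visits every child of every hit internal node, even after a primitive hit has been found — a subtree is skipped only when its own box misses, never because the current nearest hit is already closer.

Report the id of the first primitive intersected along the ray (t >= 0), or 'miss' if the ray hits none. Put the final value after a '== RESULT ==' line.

Traverse from the root:
N0 x:[31,71] y:[13,51] z:[35,146/3] -> hit [35,146/3], descend [7, 14]
  N7 x:[31,71] y:[13,51] z:[42,146/3] -> hit [42,146/3], descend [5, 9]
    N5 x:[31,47] y:[15,51] z:[131/3,146/3] -> hit [131/3,47], descend [3, 11]
      N3 x:[34,47] y:[15,24] z:[131/3,140/3] -> miss, prune
      N11 x:[31,40] y:[39,51] z:[46,146/3] -> miss, prune
    N9 x:[48,71] y:[13,49] z:[42,140/3] -> miss, prune
  N14 x:[35,66] y:[15,44] z:[35,125/3] -> hit [35,125/3], descend [10, 13]
    N10 x:[52,66] y:[28,40] z:[35,125/3] -> miss, prune
    N13 x:[35,55] y:[15,44] z:[112/3,41] -> hit [112/3,41], descend [2, 6]
      N2 x:[40,46] y:[30,44] z:[112/3,41] -> hit [40,41] leaf, test {P2@t=40, P12(miss)}
      N6 x:[35,55] y:[15,25] z:[38,40] -> miss, prune

Summary -> nodes [0, 7, 5, 3, 11, 9, 14, 10, 13, 2, 6]; box-tests=11; leaf-entries=1; first=P2

== RESULT ==
2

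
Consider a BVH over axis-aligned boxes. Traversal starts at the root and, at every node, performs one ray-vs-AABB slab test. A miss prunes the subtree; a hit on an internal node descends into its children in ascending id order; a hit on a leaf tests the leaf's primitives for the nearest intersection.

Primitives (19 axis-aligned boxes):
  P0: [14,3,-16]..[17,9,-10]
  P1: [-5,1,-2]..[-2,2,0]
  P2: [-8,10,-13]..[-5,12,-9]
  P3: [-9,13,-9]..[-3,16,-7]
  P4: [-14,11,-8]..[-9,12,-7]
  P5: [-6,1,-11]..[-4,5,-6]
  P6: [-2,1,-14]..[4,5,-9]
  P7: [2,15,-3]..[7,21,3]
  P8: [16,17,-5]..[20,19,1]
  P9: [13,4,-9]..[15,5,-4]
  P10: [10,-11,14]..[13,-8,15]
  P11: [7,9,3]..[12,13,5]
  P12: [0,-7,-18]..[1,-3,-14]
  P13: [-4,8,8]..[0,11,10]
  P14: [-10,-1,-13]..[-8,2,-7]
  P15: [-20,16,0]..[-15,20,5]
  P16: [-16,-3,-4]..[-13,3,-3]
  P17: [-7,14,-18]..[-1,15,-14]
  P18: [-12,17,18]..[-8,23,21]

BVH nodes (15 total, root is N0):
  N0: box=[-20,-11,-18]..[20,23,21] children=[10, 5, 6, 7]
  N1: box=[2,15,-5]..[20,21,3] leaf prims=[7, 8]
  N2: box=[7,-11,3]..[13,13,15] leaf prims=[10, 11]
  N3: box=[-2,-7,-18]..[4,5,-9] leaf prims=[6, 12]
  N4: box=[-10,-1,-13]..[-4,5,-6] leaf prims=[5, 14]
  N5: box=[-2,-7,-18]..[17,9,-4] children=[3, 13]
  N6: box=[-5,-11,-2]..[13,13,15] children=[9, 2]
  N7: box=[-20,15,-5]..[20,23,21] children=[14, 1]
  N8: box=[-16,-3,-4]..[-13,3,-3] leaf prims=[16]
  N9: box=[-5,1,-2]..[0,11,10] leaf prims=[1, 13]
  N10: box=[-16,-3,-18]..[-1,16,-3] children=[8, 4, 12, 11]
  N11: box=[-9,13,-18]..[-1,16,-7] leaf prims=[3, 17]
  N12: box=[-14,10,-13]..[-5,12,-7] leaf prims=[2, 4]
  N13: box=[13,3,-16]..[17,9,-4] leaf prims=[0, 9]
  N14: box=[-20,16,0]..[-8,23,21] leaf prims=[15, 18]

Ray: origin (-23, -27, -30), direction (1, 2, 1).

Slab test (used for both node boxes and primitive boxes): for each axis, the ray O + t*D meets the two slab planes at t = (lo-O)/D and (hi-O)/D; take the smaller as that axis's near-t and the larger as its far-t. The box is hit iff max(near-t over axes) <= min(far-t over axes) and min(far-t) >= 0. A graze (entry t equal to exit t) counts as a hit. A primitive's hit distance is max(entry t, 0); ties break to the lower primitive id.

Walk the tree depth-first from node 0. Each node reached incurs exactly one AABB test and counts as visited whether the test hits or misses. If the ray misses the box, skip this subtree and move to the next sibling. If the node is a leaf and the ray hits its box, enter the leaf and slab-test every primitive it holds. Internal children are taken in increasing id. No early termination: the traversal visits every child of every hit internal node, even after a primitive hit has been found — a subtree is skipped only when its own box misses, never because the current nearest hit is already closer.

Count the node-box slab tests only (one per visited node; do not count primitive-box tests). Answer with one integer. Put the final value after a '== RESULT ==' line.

Walk:
N0 x:[3,43] y:[8,25] z:[12,51] -> hit [12,25], descend [5, 6, 7, 10]
  N5 x:[21,40] y:[10,18] z:[12,26] -> miss, prune
  N6 x:[18,36] y:[8,20] z:[28,45] -> miss, prune
  N7 x:[3,43] y:[21,25] z:[25,51] -> hit [25,25], descend [1, 14]
    N1 x:[25,43] y:[21,24] z:[25,33] -> miss, prune
    N14 x:[3,15] y:[43/2,25] z:[30,51] -> miss, prune
  N10 x:[7,22] y:[12,43/2] z:[12,27] -> hit [12,43/2], descend [4, 8, 11, 12]
    N4 x:[13,19] y:[13,16] z:[17,24] -> miss, prune
    N8 x:[7,10] y:[12,15] z:[26,27] -> miss, prune
    N11 x:[14,22] y:[20,43/2] z:[12,23] -> hit [20,43/2] leaf, test {P3(miss), P17(miss)}
    N12 x:[9,18] y:[37/2,39/2] z:[17,23] -> miss, prune

order=[0, 5, 6, 7, 1, 14, 10, 4, 8, 11, 12]  |boxes|=11  |leaves|=1  hit=miss

== RESULT ==
11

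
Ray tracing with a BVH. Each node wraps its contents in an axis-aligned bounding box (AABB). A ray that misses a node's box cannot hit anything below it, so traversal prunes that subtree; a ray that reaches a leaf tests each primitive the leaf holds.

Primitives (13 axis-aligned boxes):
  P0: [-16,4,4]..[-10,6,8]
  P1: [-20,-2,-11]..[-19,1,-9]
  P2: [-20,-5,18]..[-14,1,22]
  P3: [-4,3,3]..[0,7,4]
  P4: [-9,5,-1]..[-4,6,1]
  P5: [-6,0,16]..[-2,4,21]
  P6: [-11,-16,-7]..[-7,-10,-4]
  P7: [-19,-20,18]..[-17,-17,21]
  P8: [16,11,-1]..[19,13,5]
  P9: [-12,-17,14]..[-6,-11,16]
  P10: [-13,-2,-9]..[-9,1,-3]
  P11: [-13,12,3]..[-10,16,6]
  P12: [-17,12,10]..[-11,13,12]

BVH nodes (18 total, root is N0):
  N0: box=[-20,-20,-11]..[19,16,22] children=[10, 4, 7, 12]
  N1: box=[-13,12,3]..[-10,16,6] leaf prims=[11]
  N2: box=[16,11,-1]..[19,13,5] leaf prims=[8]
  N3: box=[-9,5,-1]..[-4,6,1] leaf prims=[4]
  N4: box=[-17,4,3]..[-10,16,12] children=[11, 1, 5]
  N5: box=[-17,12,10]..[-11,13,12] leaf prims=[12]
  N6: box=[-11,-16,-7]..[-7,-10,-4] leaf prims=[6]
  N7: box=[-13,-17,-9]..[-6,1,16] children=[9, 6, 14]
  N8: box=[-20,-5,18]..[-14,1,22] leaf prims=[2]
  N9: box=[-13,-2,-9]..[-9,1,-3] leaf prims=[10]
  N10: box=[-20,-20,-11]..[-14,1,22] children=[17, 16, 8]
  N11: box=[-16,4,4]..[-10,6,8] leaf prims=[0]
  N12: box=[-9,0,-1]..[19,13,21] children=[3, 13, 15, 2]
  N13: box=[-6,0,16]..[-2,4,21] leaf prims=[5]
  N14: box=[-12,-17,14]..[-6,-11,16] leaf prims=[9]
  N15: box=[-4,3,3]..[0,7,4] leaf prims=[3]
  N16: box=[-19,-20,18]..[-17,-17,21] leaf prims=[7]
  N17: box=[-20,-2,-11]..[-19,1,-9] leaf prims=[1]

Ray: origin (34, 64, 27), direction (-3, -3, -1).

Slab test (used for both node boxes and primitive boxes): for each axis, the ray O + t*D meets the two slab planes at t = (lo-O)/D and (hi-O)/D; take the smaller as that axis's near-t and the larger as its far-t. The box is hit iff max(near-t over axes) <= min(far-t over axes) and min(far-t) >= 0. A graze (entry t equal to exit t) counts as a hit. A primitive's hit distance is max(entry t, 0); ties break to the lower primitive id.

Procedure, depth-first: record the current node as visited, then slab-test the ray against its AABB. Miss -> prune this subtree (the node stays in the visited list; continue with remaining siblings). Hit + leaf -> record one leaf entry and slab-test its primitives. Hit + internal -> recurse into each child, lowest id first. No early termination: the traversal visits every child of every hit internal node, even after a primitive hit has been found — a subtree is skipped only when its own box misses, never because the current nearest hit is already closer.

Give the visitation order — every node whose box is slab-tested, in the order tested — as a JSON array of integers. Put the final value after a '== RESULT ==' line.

Walk:
N0 x:[5,18] y:[16,28] z:[5,38] -> hit [16,18], descend [4, 7, 10, 12]
  N4 x:[44/3,17] y:[16,20] z:[15,24] -> hit [16,17], descend [1, 5, 11]
    N1 x:[44/3,47/3] y:[16,52/3] z:[21,24] -> miss, prune
    N5 x:[15,17] y:[17,52/3] z:[15,17] -> hit [17,17] leaf, test {P12@t=17}
    N11 x:[44/3,50/3] y:[58/3,20] z:[19,23] -> miss, prune
  N7 x:[40/3,47/3] y:[21,27] z:[11,36] -> miss, prune
  N10 x:[16,18] y:[21,28] z:[5,38] -> miss, prune
  N12 x:[5,43/3] y:[17,64/3] z:[6,28] -> miss, prune

order=[0, 4, 1, 5, 11, 7, 10, 12]  |boxes|=8  |leaves|=1  hit=P12

== RESULT ==
[0, 4, 1, 5, 11, 7, 10, 12]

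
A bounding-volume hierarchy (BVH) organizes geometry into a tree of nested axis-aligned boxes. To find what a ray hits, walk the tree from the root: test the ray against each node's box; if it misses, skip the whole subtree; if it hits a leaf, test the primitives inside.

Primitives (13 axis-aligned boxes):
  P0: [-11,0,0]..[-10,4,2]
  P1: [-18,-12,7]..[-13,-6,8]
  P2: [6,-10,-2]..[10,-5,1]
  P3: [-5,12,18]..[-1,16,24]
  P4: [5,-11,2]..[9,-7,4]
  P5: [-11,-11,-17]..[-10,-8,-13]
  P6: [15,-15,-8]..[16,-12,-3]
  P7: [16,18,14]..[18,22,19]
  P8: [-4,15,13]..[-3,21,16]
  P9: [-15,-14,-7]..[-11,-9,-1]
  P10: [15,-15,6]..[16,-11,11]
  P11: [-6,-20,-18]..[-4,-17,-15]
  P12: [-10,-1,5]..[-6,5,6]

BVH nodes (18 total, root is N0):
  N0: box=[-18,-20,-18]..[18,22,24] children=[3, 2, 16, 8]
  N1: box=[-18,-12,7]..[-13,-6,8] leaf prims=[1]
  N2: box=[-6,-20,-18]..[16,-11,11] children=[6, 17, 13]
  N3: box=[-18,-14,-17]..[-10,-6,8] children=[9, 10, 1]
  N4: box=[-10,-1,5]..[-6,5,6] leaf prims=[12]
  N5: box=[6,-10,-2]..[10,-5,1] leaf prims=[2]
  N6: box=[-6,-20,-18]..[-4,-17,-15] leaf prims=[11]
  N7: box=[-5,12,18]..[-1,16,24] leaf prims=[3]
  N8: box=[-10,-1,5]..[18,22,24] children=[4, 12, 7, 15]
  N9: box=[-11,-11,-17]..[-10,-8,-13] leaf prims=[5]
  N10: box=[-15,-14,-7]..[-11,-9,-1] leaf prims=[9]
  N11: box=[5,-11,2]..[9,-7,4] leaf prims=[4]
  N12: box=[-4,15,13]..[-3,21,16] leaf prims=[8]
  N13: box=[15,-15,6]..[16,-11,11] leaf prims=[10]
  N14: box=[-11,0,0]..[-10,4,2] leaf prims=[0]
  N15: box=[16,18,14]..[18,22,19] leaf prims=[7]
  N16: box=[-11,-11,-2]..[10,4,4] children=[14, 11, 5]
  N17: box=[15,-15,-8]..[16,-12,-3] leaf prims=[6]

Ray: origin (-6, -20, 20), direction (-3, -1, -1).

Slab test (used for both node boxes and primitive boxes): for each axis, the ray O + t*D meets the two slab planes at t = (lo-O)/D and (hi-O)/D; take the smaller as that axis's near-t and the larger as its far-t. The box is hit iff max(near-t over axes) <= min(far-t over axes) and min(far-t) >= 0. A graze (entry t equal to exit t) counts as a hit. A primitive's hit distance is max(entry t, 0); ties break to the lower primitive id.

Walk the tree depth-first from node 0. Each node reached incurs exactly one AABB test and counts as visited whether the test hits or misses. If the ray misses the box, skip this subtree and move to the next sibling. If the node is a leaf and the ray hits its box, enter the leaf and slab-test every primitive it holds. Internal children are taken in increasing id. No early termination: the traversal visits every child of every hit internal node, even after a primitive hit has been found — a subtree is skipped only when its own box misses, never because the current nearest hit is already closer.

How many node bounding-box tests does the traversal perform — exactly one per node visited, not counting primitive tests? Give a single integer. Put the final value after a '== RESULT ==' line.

Traverse from the root:
N0 x:[-8,4] y:[-42,0] z:[-4,38] -> hit [-4,0], descend [2, 3, 8, 16]
  N2 x:[-22/3,0] y:[-9,0] z:[9,38] -> miss, prune
  N3 x:[4/3,4] y:[-14,-6] z:[12,37] -> miss, prune
  N8 x:[-8,4/3] y:[-42,-19] z:[-4,15] -> miss, prune
  N16 x:[-16/3,5/3] y:[-24,-9] z:[16,22] -> miss, prune

Visited [0, 2, 3, 8, 16]. Tests: 5 box, 0 leaf. Nearest: miss.

== RESULT ==
5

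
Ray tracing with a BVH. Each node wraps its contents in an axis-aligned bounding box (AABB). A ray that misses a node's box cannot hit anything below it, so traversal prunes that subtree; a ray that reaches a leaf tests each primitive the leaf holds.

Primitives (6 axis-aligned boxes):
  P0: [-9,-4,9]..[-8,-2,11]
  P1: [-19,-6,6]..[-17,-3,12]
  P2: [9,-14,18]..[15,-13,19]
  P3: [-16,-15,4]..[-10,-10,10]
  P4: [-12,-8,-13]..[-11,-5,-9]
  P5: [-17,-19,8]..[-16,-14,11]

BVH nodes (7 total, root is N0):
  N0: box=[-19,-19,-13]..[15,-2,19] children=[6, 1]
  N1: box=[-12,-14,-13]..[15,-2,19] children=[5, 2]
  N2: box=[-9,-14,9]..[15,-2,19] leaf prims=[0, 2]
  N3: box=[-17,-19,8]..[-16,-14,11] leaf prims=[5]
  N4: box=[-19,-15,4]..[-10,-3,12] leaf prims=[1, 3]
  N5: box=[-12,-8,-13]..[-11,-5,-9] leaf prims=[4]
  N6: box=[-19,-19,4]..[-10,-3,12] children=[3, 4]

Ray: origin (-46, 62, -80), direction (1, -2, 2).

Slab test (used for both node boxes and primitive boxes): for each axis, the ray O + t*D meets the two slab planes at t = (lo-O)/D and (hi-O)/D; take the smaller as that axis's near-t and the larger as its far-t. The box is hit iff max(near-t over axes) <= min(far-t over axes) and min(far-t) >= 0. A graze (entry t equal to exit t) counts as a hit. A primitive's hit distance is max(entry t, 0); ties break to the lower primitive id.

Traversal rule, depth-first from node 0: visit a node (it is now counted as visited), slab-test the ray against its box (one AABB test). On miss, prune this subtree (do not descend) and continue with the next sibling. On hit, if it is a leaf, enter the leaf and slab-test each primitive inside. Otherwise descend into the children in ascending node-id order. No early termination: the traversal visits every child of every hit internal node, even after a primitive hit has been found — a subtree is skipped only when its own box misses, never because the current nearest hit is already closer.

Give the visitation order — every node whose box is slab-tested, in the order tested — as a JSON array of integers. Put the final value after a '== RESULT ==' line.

Walk:
N0 x:[27,61] y:[32,81/2] z:[67/2,99/2] -> hit [67/2,81/2], descend [1, 6]
  N1 x:[34,61] y:[32,38] z:[67/2,99/2] -> hit [34,38], descend [2, 5]
    N2 x:[37,61] y:[32,38] z:[89/2,99/2] -> miss, prune
    N5 x:[34,35] y:[67/2,35] z:[67/2,71/2] -> hit [34,35] leaf, test {P4@t=34}
  N6 x:[27,36] y:[65/2,81/2] z:[42,46] -> miss, prune

order=[0, 1, 2, 5, 6]  |boxes|=5  |leaves|=1  hit=P4

== RESULT ==
[0, 1, 2, 5, 6]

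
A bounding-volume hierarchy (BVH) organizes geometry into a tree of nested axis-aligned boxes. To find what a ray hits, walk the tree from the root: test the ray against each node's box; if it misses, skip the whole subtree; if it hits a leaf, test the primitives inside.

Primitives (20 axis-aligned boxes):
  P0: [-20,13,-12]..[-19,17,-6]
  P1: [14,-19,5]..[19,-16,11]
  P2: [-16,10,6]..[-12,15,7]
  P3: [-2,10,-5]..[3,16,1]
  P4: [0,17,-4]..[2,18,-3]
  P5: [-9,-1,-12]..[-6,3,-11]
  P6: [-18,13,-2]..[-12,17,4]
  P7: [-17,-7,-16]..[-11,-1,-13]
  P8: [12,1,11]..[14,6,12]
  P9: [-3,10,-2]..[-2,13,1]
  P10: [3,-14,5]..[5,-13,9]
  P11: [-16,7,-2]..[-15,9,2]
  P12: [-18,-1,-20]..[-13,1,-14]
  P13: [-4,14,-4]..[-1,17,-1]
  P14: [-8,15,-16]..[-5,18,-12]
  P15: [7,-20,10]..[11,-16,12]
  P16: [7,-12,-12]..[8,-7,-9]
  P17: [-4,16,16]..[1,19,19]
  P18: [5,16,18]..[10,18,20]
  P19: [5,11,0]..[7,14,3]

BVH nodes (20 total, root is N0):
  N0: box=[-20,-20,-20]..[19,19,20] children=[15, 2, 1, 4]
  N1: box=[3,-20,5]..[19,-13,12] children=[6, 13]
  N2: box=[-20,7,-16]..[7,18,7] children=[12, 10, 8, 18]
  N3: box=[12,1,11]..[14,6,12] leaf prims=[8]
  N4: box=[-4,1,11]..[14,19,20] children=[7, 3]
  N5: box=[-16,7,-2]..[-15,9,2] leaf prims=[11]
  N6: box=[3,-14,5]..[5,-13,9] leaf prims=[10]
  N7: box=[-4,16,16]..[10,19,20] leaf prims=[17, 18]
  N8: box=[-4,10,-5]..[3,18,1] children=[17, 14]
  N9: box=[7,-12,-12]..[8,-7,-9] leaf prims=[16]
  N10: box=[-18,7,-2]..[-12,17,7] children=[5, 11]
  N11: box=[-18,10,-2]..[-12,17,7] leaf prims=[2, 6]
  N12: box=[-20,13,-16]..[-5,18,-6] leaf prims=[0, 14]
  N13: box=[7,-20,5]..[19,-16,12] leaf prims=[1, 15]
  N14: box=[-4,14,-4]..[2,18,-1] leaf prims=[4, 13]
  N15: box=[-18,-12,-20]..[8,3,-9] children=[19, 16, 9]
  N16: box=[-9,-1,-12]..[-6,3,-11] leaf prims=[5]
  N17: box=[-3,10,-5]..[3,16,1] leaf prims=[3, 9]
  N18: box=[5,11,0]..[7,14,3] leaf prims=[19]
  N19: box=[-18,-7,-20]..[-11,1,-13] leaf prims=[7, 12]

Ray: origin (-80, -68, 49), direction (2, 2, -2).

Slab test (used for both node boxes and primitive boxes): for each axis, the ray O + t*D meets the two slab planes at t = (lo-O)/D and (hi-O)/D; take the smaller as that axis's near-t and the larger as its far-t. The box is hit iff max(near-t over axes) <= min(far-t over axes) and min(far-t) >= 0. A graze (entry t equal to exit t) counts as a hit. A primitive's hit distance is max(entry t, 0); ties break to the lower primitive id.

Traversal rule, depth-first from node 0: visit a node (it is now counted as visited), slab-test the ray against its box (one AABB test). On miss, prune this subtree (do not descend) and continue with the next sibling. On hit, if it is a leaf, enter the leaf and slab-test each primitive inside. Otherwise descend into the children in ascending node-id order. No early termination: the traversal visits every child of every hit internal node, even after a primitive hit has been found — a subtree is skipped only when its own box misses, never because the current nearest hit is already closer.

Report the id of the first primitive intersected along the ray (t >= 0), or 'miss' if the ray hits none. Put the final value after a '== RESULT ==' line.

Traverse from the root:
N0 x:[30,99/2] y:[24,87/2] z:[29/2,69/2] -> hit [30,69/2], descend [1, 2, 4, 15]
  N1 x:[83/2,99/2] y:[24,55/2] z:[37/2,22] -> miss, prune
  N2 x:[30,87/2] y:[75/2,43] z:[21,65/2] -> miss, prune
  N4 x:[38,47] y:[69/2,87/2] z:[29/2,19] -> miss, prune
  N15 x:[31,44] y:[28,71/2] z:[29,69/2] -> hit [31,69/2], descend [9, 16, 19]
    N9 x:[87/2,44] y:[28,61/2] z:[29,61/2] -> miss, prune
    N16 x:[71/2,37] y:[67/2,71/2] z:[30,61/2] -> miss, prune
    N19 x:[31,69/2] y:[61/2,69/2] z:[31,69/2] -> hit [31,69/2] leaf, test {P7@t=63/2, P12@t=67/2}

8 AABB tests over nodes [0, 1, 2, 4, 15, 9, 16, 19]; 1 leaf entered; closest P7.

== RESULT ==
7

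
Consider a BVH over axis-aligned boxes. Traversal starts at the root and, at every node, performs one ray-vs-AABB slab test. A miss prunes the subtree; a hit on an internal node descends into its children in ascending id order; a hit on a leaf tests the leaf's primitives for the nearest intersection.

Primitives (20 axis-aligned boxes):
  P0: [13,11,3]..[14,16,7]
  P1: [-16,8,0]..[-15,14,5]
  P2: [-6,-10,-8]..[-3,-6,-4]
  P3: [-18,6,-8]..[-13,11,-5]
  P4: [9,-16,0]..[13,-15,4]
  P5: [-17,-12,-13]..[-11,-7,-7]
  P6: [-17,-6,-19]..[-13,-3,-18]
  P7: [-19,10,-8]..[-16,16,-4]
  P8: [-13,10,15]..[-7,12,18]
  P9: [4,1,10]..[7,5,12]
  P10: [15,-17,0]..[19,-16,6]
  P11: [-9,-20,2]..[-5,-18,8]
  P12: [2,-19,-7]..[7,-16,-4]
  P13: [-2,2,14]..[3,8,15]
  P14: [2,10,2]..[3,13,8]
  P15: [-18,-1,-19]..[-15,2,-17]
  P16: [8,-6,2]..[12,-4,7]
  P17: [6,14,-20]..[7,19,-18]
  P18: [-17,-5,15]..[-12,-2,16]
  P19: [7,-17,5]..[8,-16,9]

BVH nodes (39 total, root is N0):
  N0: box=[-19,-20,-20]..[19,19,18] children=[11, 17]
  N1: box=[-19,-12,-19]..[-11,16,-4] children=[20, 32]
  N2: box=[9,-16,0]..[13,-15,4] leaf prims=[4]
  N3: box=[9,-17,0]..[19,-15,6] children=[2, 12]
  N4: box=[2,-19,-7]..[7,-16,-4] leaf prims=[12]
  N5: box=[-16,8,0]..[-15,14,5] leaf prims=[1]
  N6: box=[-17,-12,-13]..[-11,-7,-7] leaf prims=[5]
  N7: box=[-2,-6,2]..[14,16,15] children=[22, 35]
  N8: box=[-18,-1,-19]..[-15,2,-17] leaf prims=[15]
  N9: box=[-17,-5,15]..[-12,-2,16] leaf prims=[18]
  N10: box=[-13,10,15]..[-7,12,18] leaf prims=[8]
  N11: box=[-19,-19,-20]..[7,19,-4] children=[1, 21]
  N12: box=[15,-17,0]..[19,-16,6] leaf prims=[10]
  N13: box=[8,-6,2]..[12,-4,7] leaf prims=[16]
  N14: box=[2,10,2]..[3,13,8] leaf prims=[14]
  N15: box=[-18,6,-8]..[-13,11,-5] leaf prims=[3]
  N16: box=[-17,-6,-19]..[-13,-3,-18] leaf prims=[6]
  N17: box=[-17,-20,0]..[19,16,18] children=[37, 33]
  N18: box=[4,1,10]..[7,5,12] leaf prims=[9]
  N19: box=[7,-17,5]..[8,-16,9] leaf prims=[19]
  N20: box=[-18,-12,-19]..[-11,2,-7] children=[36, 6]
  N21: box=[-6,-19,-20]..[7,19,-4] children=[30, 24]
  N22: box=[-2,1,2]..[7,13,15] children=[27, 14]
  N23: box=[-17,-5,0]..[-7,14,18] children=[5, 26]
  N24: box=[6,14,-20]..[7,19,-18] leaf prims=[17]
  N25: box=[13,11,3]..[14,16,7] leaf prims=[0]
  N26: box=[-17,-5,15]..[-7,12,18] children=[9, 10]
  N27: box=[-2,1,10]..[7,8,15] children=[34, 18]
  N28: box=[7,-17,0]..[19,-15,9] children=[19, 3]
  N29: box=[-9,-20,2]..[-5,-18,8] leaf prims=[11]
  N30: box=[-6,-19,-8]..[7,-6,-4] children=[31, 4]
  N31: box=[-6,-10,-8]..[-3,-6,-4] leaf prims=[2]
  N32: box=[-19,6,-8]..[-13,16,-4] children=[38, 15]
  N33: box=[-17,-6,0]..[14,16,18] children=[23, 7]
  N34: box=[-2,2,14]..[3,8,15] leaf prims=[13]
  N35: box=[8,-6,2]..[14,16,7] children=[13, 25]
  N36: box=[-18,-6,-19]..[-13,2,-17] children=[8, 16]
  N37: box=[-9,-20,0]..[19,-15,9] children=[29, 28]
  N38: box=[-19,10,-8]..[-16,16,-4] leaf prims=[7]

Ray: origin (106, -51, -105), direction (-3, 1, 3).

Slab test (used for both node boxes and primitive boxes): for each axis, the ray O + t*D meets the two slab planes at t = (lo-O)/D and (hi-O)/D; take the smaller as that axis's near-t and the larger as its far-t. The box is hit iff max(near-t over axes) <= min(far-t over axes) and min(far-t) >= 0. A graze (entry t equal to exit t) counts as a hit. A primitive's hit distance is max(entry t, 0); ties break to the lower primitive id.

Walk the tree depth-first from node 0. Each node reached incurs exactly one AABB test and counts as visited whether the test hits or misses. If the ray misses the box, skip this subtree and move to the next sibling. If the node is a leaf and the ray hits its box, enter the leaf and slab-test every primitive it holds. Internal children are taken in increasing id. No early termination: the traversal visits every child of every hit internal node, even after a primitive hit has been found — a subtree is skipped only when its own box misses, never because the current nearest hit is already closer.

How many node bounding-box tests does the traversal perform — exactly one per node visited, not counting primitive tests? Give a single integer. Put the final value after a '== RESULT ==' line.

Traverse from the root:
N0 x:[29,125/3] y:[31,70] z:[85/3,41] -> hit [31,41], descend [11, 17]
  N11 x:[33,125/3] y:[32,70] z:[85/3,101/3] -> hit [33,101/3], descend [1, 21]
    N1 x:[39,125/3] y:[39,67] z:[86/3,101/3] -> miss, prune
    N21 x:[33,112/3] y:[32,70] z:[85/3,101/3] -> hit [33,101/3], descend [24, 30]
      N24 x:[33,100/3] y:[65,70] z:[85/3,29] -> miss, prune
      N30 x:[33,112/3] y:[32,45] z:[97/3,101/3] -> hit [33,101/3], descend [4, 31]
        N4 x:[33,104/3] y:[32,35] z:[98/3,101/3] -> hit [33,101/3] leaf, test {P12@t=33}
        N31 x:[109/3,112/3] y:[41,45] z:[97/3,101/3] -> miss, prune
  N17 x:[29,41] y:[31,67] z:[35,41] -> hit [35,41], descend [33, 37]
    N33 x:[92/3,41] y:[45,67] z:[35,41] -> miss, prune
    N37 x:[29,115/3] y:[31,36] z:[35,38] -> hit [35,36], descend [28, 29]
      N28 x:[29,33] y:[34,36] z:[35,38] -> miss, prune
      N29 x:[37,115/3] y:[31,33] z:[107/3,113/3] -> miss, prune

Visited [0, 11, 1, 21, 24, 30, 4, 31, 17, 33, 37, 28, 29]. Tests: 13 box, 1 leaf. Nearest: P12.

== RESULT ==
13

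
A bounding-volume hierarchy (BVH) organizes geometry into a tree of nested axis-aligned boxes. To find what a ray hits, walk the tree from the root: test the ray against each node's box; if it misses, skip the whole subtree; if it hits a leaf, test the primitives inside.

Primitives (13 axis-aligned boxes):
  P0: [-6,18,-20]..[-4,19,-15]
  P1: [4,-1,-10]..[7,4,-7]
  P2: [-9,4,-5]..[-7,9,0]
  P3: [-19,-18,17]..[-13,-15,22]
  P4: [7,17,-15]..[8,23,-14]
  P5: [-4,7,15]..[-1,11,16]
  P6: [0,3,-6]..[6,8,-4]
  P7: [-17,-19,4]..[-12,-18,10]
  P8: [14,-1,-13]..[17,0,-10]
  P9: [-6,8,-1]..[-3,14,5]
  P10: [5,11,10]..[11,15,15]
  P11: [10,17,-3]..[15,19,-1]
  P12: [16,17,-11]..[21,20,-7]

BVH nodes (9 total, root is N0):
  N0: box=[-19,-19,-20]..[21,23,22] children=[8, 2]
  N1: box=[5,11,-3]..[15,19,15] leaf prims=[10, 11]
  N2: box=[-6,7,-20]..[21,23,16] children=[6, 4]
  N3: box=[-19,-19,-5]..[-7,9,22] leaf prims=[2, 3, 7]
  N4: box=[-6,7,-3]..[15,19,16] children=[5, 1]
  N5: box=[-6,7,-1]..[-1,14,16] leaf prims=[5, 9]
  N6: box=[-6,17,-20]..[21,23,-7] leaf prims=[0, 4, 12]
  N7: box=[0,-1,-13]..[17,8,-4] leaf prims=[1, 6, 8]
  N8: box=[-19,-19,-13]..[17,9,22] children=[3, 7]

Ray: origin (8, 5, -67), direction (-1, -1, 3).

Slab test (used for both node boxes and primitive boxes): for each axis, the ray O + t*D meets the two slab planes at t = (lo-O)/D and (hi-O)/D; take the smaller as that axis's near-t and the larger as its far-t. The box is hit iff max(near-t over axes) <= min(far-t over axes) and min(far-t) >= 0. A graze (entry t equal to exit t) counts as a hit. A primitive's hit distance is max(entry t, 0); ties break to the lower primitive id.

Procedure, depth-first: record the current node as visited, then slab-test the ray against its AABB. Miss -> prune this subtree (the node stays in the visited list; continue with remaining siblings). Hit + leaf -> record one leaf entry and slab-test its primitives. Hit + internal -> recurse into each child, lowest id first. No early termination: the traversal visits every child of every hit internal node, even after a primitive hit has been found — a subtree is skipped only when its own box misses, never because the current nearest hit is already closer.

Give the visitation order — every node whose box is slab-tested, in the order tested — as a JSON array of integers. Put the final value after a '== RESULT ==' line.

Trace the traversal:
N0 x:[-13,27] y:[-18,24] z:[47/3,89/3] -> hit [47/3,24], descend [2, 8]
  N2 x:[-13,14] y:[-18,-2] z:[47/3,83/3] -> miss, prune
  N8 x:[-9,27] y:[-4,24] z:[18,89/3] -> hit [18,24], descend [3, 7]
    N3 x:[15,27] y:[-4,24] z:[62/3,89/3] -> hit [62/3,24] leaf, test {P2(miss), P3(miss), P7@t=71/3}
    N7 x:[-9,8] y:[-3,6] z:[18,21] -> miss, prune

5 AABB tests over nodes [0, 2, 8, 3, 7]; 1 leaf entered; closest P7.

== RESULT ==
[0, 2, 8, 3, 7]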